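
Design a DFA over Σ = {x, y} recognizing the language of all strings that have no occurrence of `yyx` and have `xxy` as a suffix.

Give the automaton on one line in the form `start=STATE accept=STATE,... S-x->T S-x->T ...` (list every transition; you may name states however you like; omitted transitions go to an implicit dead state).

Run two small machines in parallel and take their product. One (4 states) tracks partial matches of the forbidden pattern `yyx`; the other (4 states) tracks how much of the suffix `xxy` has currently been matched. Each combined state is a pair, one component from each; accept when both components accept.
A 10-state machine:
        x   y  
>  s0   s1  s2 
   s1   s3  s2 
   s2   s1  s4 
   s3   s3  s5 
   s4   s6  s4 
 * s5   s1  s4 
   s6   s7  s8 
   s7   s7  s9 
   s8   s6  s8 
   s9   s6  s8 
(> = start, * = accepting)

start=s0 accept=s5 s0-x->s1 s0-y->s2 s1-x->s3 s1-y->s2 s2-x->s1 s2-y->s4 s3-x->s3 s3-y->s5 s4-x->s6 s4-y->s4 s5-x->s1 s5-y->s4 s6-x->s7 s6-y->s8 s7-x->s7 s7-y->s9 s8-x->s6 s8-y->s8 s9-x->s6 s9-y->s8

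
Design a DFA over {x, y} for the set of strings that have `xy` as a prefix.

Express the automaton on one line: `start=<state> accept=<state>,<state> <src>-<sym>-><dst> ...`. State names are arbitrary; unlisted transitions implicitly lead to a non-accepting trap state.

Check the first 2 symbols one by one: s0 through s1 record how many have matched `xy` so far; any wrong symbol goes to the dead state s3. After all 2 match we enter the accepting sink s2.
4 states suffice.
        x   y  
>  s0   s1  s3 
   s1   s3  s2 
 * s2   s2  s2 
   s3   s3  s3 
(> = start, * = accepting)

start=s0 accept=s2 s0-x->s1 s0-y->s3 s1-x->s3 s1-y->s2 s2-x->s2 s2-y->s2 s3-x->s3 s3-y->s3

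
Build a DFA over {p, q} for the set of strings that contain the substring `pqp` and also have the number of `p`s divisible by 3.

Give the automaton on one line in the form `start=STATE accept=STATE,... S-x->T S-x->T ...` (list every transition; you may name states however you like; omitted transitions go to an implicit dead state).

start=s0 accept=s9 s0-p->s1 s0-q->s0 s1-p->s2 s1-q->s3 s2-p->s4 s2-q->s5 s3-p->s6 s3-q->s7 s4-p->s1 s4-q->s8 s5-p->s9 s5-q->s10 s6-p->s9 s6-q->s6 s7-p->s2 s7-q->s7 s8-p->s11 s8-q->s0 s9-p->s11 s9-q->s9 s10-p->s4 s10-q->s10 s11-p->s6 s11-q->s11

Run two small machines in parallel and take their product. One (4 states) tracks whether and how much of `pqp` has been seen; the other (3 states) tracks the count of `p`s modulo 3. Each combined state is a pair, one component from each; accept when both components accept.
          p    q  
>  s0     s1   s0 
   s1     s2   s3 
   s2     s4   s5 
   s3     s6   s7 
   s4     s1   s8 
   s5     s9  s10 
   s6     s9   s6 
   s7     s2   s7 
   s8    s11   s0 
 * s9    s11   s9 
   s10    s4  s10 
   s11    s6  s11 
(> = start, * = accepting)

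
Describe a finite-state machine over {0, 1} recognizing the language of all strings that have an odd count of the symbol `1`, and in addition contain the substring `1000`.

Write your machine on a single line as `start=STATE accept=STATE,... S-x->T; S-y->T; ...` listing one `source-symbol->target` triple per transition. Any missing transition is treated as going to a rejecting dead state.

start=S0; accept=S6; S0-0->S0; S0-1->S1; S1-0->S2; S1-1->S3; S2-0->S4; S2-1->S3; S3-0->S5; S3-1->S1; S4-0->S6; S4-1->S3; S5-0->S7; S5-1->S1; S6-0->S6; S6-1->S8; S7-0->S8; S7-1->S1; S8-0->S8; S8-1->S6

Run two small machines in parallel and take their product. The first has 2 states tracking the count of `1`s modulo 2; the second has 5 states tracking whether and how much of `1000` has been seen. A product state is a pair (one from each), accepting exactly when both do.
With 9 states:
        0   1  
>  S0   S0  S1 
   S1   S2  S3 
   S2   S4  S3 
   S3   S5  S1 
   S4   S6  S3 
   S5   S7  S1 
 * S6   S6  S8 
   S7   S8  S1 
   S8   S8  S6 
(> = start, * = accepting)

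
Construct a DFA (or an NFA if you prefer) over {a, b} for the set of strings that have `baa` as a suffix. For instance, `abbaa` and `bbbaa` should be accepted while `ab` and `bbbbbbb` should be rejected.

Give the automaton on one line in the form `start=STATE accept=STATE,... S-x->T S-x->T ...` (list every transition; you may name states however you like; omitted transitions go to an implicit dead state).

Remember how much of `baa` the current input suffix matches. State q0 means no match yet; q1 means the last symbol is `b`; q2 means the last 2 symbols are `ba`; q3 means the last 3 symbols are `baa`. Only q3 accepts. On a mismatch, fall back to the longest proper suffix that is still a prefix of `baa`.
4 states suffice.
        a   b  
>  q0   q0  q1 
   q1   q2  q1 
   q2   q3  q1 
 * q3   q0  q1 
(> = start, * = accepting)

start=q0 accept=q3 q0-a->q0 q0-b->q1 q1-a->q2 q1-b->q1 q2-a->q3 q2-b->q1 q3-a->q0 q3-b->q1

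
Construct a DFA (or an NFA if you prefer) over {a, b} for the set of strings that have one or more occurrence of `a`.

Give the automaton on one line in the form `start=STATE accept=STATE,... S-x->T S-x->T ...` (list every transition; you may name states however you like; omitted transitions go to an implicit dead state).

start=q0 accept=q1,q2 q0-a->q1 q0-b->q0 q1-a->q2 q1-b->q1 q2-a->q2 q2-b->q2

Only the number of `a`s matters, and only up to 2. Make a chain q0 → q1 → q2 advanced by each `a` (with q2 absorbing); every other symbol self-loops. The accepting set is {q1, q2}.
        a   b  
>  q0   q1  q0 
 * q1   q2  q1 
 * q2   q2  q2 
(> = start, * = accepting)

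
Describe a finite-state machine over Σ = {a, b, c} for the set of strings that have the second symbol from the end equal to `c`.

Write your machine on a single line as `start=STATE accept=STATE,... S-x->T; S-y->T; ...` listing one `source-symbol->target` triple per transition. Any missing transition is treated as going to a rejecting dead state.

A DFA must remember the last 2 symbols (since which symbol is second-to-last isn't known until the input ends). Use one state per possible window of the last ≤2 symbols; accept from those whose window starts with `c`.
          a    b    c  
>  S0     S1   S2   S3 
   S1     S4   S5   S6 
   S2     S7   S8   S9 
   S3    S10  S11  S12 
   S4     S4   S5   S6 
   S5     S7   S8   S9 
   S6    S10  S11  S12 
   S7     S4   S5   S6 
   S8     S7   S8   S9 
   S9    S10  S11  S12 
 * S10    S4   S5   S6 
 * S11    S7   S8   S9 
 * S12   S10  S11  S12 
(> = start, * = accepting)

start=S0; accept=S10,S11,S12; S0-a->S1; S0-b->S2; S0-c->S3; S1-a->S4; S1-b->S5; S1-c->S6; S2-a->S7; S2-b->S8; S2-c->S9; S3-a->S10; S3-b->S11; S3-c->S12; S4-a->S4; S4-b->S5; S4-c->S6; S5-a->S7; S5-b->S8; S5-c->S9; S6-a->S10; S6-b->S11; S6-c->S12; S7-a->S4; S7-b->S5; S7-c->S6; S8-a->S7; S8-b->S8; S8-c->S9; S9-a->S10; S9-b->S11; S9-c->S12; S10-a->S4; S10-b->S5; S10-c->S6; S11-a->S7; S11-b->S8; S11-c->S9; S12-a->S10; S12-b->S11; S12-c->S12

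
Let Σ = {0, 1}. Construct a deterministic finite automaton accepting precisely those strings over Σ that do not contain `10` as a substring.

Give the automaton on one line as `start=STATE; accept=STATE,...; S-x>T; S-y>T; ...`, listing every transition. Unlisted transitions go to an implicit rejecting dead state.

start=q0; accept=q0,q1; q0-0>q0; q0-1>q1; q1-0>q2; q1-1>q1; q2-0>q2; q2-1>q2

Track partial matches of the forbidden pattern `10`. State q2 is a dead state reached once `10` has occurred; every other state accepts. q0 means no part of `10` is currently matched.
        0   1  
>* q0   q0  q1 
 * q1   q2  q1 
   q2   q2  q2 
(> = start, * = accepting)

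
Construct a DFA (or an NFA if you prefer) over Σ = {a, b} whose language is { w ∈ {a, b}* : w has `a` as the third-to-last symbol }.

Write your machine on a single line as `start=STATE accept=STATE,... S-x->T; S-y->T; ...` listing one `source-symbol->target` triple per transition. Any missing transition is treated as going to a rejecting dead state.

Because acceptance depends on a position counted from the end, the machine has to buffer the most recent 3 symbols. Make each state the string of the last up-to-3 symbols read; on input `x` shift the window left and append `x`. Accept when the buffered window has length 3 and begins with `a`.
A 15-state machine:
          a    b  
>  S0     S1   S2 
   S1     S3   S4 
   S2     S5   S6 
   S3     S7   S8 
   S4     S9  S10 
   S5    S11  S12 
   S6    S13  S14 
 * S7     S7   S8 
 * S8     S9  S10 
 * S9    S11  S12 
 * S10   S13  S14 
   S11    S7   S8 
   S12    S9  S10 
   S13   S11  S12 
   S14   S13  S14 
(> = start, * = accepting)

start=S0; accept=S7,S8,S9,S10; S0-a->S1; S0-b->S2; S1-a->S3; S1-b->S4; S2-a->S5; S2-b->S6; S3-a->S7; S3-b->S8; S4-a->S9; S4-b->S10; S5-a->S11; S5-b->S12; S6-a->S13; S6-b->S14; S7-a->S7; S7-b->S8; S8-a->S9; S8-b->S10; S9-a->S11; S9-b->S12; S10-a->S13; S10-b->S14; S11-a->S7; S11-b->S8; S12-a->S9; S12-b->S10; S13-a->S11; S13-b->S12; S14-a->S13; S14-b->S14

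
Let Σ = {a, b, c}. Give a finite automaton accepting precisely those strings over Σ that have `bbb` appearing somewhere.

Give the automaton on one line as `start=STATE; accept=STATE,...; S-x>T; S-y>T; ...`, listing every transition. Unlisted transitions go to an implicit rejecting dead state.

States S0..S2 record the length of the longest prefix of `bbb` that matches the current input suffix. Reaching S3 means `bbb` has been seen, and we stay there forever. Accept from S3.
A 4-state machine:
        a   b   c  
>  S0   S0  S1  S0 
   S1   S0  S2  S0 
   S2   S0  S3  S0 
 * S3   S3  S3  S3 
(> = start, * = accepting)

start=S0; accept=S3; S0-a>S0; S0-b>S1; S0-c>S0; S1-a>S0; S1-b>S2; S1-c>S0; S2-a>S0; S2-b>S3; S2-c>S0; S3-a>S3; S3-b>S3; S3-c>S3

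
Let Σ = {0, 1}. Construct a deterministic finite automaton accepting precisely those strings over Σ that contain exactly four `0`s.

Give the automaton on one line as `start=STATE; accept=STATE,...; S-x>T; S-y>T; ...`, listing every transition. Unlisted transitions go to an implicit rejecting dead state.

Count `0`s, saturating at 5: states A through E mean 0 through 4 `0`s seen; F means more than 4. Each `0` increments (capped at F); other symbols loop. Accept from {E}.
       0  1 
>  A   B  A 
   B   C  B 
   C   D  C 
   D   E  D 
 * E   F  E 
   F   F  F 
(> = start, * = accepting)

start=A; accept=E; A-0>B; A-1>A; B-0>C; B-1>B; C-0>D; C-1>C; D-0>E; D-1>D; E-0>F; E-1>E; F-0>F; F-1>F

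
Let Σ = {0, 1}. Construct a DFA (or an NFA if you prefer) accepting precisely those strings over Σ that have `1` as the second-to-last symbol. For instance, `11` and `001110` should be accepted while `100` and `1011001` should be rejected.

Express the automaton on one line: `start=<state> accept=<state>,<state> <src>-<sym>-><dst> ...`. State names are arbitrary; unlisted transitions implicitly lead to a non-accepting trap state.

Because acceptance depends on a position counted from the end, the machine has to buffer the most recent 2 symbols. Make each state the string of the last up-to-2 symbols read; on input `x` shift the window left and append `x`. Accept when the buffered window has length 2 and begins with `1`.
With 7 states:
        0   1  
>  s0   s1  s2 
   s1   s3  s4 
   s2   s5  s6 
   s3   s3  s4 
   s4   s5  s6 
 * s5   s3  s4 
 * s6   s5  s6 
(> = start, * = accepting)

start=s0 accept=s5,s6 s0-0->s1 s0-1->s2 s1-0->s3 s1-1->s4 s2-0->s5 s2-1->s6 s3-0->s3 s3-1->s4 s4-0->s5 s4-1->s6 s5-0->s3 s5-1->s4 s6-0->s5 s6-1->s6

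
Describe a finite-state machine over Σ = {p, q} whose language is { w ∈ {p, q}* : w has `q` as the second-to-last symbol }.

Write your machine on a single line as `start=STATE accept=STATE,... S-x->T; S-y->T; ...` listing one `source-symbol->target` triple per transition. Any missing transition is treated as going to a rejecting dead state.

A DFA must remember the last 2 symbols (since which symbol is second-to-last isn't known until the input ends). Use one state per possible window of the last ≤2 symbols; accept from those whose window starts with `q`.
A 7-state machine:
        p   q  
>  s0   s1  s2 
   s1   s3  s4 
   s2   s5  s6 
   s3   s3  s4 
   s4   s5  s6 
 * s5   s3  s4 
 * s6   s5  s6 
(> = start, * = accepting)

start=s0; accept=s5,s6; s0-p->s1; s0-q->s2; s1-p->s3; s1-q->s4; s2-p->s5; s2-q->s6; s3-p->s3; s3-q->s4; s4-p->s5; s4-q->s6; s5-p->s3; s5-q->s4; s6-p->s5; s6-q->s6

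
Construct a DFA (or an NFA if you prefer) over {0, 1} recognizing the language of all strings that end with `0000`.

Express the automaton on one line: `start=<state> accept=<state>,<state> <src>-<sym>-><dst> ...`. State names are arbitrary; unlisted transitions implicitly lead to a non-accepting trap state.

Let each state record the length of the longest suffix of the input read so far that is also a prefix of `0000`. s1 means the last symbol is `0`; s2 means the last 2 symbols are `00`; s3 means the last 3 symbols are `000`; s4 means the last 4 symbols are `0000`. Accept only at s4, where the string currently ends in `0000`.
5 states suffice.
        0   1  
>  s0   s1  s0 
   s1   s2  s0 
   s2   s3  s0 
   s3   s4  s0 
 * s4   s4  s0 
(> = start, * = accepting)

start=s0 accept=s4 s0-0->s1 s0-1->s0 s1-0->s2 s1-1->s0 s2-0->s3 s2-1->s0 s3-0->s4 s3-1->s0 s4-0->s4 s4-1->s0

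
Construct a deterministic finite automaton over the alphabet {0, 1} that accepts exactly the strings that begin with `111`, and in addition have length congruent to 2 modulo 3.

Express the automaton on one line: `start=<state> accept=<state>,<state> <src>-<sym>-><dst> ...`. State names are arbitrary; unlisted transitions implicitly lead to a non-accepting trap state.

Handle the two conditions separately and then intersect. One (5 states) tracks whether the input so far still matches the prefix `111`; the other (3 states) tracks the input length modulo 3. Each combined state is a pair, one component from each; accept when both components accept.
9 states suffice.
        0   1  
>  q0   q1  q2 
   q1   q3  q3 
   q2   q3  q4 
   q3   q5  q5 
   q4   q5  q6 
   q5   q1  q1 
   q6   q7  q7 
   q7   q8  q8 
 * q8   q6  q6 
(> = start, * = accepting)

start=q0 accept=q8 q0-0->q1 q0-1->q2 q1-0->q3 q1-1->q3 q2-0->q3 q2-1->q4 q3-0->q5 q3-1->q5 q4-0->q5 q4-1->q6 q5-0->q1 q5-1->q1 q6-0->q7 q6-1->q7 q7-0->q8 q7-1->q8 q8-0->q6 q8-1->q6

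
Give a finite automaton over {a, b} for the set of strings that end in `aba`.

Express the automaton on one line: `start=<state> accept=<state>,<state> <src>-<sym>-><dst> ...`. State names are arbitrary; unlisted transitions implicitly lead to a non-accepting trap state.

Let each state record the length of the longest suffix of the input read so far that is also a prefix of `aba`. q1 means the last symbol is `a`; q2 means the last 2 symbols are `ab`; q3 means the last 3 symbols are `aba`. Accept only at q3, where the string currently ends in `aba`.
With 4 states:
        a   b  
>  q0   q1  q0 
   q1   q1  q2 
   q2   q3  q0 
 * q3   q1  q2 
(> = start, * = accepting)

start=q0 accept=q3 q0-a->q1 q0-b->q0 q1-a->q1 q1-b->q2 q2-a->q3 q2-b->q0 q3-a->q1 q3-b->q2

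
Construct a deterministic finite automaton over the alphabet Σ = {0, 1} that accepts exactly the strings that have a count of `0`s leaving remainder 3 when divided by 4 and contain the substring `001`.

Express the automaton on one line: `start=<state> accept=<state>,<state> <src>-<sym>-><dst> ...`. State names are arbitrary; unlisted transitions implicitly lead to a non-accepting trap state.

Handle the two conditions separately and then intersect. One (4 states) tracks the count of `0`s modulo 4; the other (4 states) tracks whether and how much of `001` has been seen. Each combined state is a pair, one component from each; accept when both components accept.
A 16-state machine:
       0  1 
>  A   B  A 
   B   C  D 
   C   E  F 
   D   G  D 
   E   H  I 
   F   I  F 
   G   E  J 
   H   K  L 
 * I   L  I 
   J   M  J 
   K   C  N 
   L   N  L 
   M   H  O 
   N   F  N 
   O   P  O 
   P   K  A 
(> = start, * = accepting)

start=A accept=I A-0->B A-1->A B-0->C B-1->D C-0->E C-1->F D-0->G D-1->D E-0->H E-1->I F-0->I F-1->F G-0->E G-1->J H-0->K H-1->L I-0->L I-1->I J-0->M J-1->J K-0->C K-1->N L-0->N L-1->L M-0->H M-1->O N-0->F N-1->N O-0->P O-1->O P-0->K P-1->A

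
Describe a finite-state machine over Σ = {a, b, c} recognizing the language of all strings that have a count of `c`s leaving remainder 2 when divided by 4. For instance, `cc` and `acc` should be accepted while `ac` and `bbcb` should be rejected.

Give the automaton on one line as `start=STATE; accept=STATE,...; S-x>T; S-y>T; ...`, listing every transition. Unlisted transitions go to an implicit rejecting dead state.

start=S0; accept=S2; S0-a>S0; S0-b>S0; S0-c>S1; S1-a>S1; S1-b>S1; S1-c>S2; S2-a>S2; S2-b>S2; S2-c>S3; S3-a>S3; S3-b>S3; S3-c>S0

Keep the running count of `c`s modulo 4: each `c` advances along the cycle S0 → S1 → S2 → S3 → S0 while other symbols loop. Accept at S2.
A 4-state machine:
        a   b   c  
>  S0   S0  S0  S1 
   S1   S1  S1  S2 
 * S2   S2  S2  S3 
   S3   S3  S3  S0 
(> = start, * = accepting)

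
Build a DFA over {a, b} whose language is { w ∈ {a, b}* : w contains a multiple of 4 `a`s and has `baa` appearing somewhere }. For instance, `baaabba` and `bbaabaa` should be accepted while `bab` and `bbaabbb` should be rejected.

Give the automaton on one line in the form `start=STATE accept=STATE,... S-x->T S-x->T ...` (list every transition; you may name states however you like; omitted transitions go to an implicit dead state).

start=S0 accept=S14 S0-a->S1 S0-b->S2 S1-a->S3 S1-b->S4 S2-a->S5 S2-b->S2 S3-a->S6 S3-b->S7 S4-a->S8 S4-b->S4 S5-a->S9 S5-b->S4 S6-a->S0 S6-b->S10 S7-a->S11 S7-b->S7 S8-a->S12 S8-b->S7 S9-a->S12 S9-b->S9 S10-a->S13 S10-b->S10 S11-a->S14 S11-b->S10 S12-a->S14 S12-b->S12 S13-a->S15 S13-b->S2 S14-a->S15 S14-b->S14 S15-a->S9 S15-b->S15

Handle the two conditions separately and then intersect. The first has 4 states tracking the count of `a`s modulo 4; the second has 4 states tracking whether and how much of `baa` has been seen. A product state is a pair (one from each), accepting exactly when both do.
With 16 states:
          a    b  
>  S0     S1   S2 
   S1     S3   S4 
   S2     S5   S2 
   S3     S6   S7 
   S4     S8   S4 
   S5     S9   S4 
   S6     S0  S10 
   S7    S11   S7 
   S8    S12   S7 
   S9    S12   S9 
   S10   S13  S10 
   S11   S14  S10 
   S12   S14  S12 
   S13   S15   S2 
 * S14   S15  S14 
   S15    S9  S15 
(> = start, * = accepting)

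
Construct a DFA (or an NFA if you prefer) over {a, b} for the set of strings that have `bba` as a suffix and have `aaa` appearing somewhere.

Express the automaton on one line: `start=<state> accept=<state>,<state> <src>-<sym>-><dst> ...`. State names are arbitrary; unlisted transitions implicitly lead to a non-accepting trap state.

Build one automaton per condition and run them in lockstep. The first has 4 states tracking how much of the suffix `bba` has currently been matched; the second has 4 states tracking whether and how much of `aaa` has been seen. A product state is a pair (one from each), accepting exactly when both do.
A 10-state machine:
        a   b  
>  q0   q1  q2 
   q1   q3  q2 
   q2   q1  q4 
   q3   q5  q2 
   q4   q6  q4 
   q5   q5  q7 
   q6   q3  q2 
   q7   q5  q8 
   q8   q9  q8 
 * q9   q5  q7 
(> = start, * = accepting)

start=q0 accept=q9 q0-a->q1 q0-b->q2 q1-a->q3 q1-b->q2 q2-a->q1 q2-b->q4 q3-a->q5 q3-b->q2 q4-a->q6 q4-b->q4 q5-a->q5 q5-b->q7 q6-a->q3 q6-b->q2 q7-a->q5 q7-b->q8 q8-a->q9 q8-b->q8 q9-a->q5 q9-b->q7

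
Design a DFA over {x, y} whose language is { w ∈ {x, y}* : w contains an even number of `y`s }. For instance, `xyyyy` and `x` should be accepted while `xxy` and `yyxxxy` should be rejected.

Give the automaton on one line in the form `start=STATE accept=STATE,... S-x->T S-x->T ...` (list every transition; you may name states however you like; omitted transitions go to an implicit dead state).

Keep the running count of `y`s modulo 2: each `y` advances along the cycle s0 → s1 → s0 while other symbols loop. Accept at s0.
With 2 states:
        x   y  
>* s0   s0  s1 
   s1   s1  s0 
(> = start, * = accepting)

start=s0 accept=s0 s0-x->s0 s0-y->s1 s1-x->s1 s1-y->s0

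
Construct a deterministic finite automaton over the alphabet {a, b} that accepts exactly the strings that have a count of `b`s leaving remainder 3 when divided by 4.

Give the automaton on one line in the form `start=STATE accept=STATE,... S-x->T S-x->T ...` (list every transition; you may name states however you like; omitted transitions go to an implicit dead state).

Keep the running count of `b`s modulo 4: each `b` advances along the cycle q0 → q1 → q2 → q3 → q0 while other symbols loop. Accept at q3.
A 4-state machine:
        a   b  
>  q0   q0  q1 
   q1   q1  q2 
   q2   q2  q3 
 * q3   q3  q0 
(> = start, * = accepting)

start=q0 accept=q3 q0-a->q0 q0-b->q1 q1-a->q1 q1-b->q2 q2-a->q2 q2-b->q3 q3-a->q3 q3-b->q0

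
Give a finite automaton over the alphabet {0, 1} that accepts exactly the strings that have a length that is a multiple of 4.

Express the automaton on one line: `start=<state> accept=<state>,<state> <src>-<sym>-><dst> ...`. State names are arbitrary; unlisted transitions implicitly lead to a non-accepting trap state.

Count input length modulo 4: every symbol advances one step around the cycle S0 → S1 → S2 → S3 → S0. Accept at S0.
4 states suffice.
        0   1  
>* S0   S1  S1 
   S1   S2  S2 
   S2   S3  S3 
   S3   S0  S0 
(> = start, * = accepting)

start=S0 accept=S0 S0-0->S1 S0-1->S1 S1-0->S2 S1-1->S2 S2-0->S3 S2-1->S3 S3-0->S0 S3-1->S0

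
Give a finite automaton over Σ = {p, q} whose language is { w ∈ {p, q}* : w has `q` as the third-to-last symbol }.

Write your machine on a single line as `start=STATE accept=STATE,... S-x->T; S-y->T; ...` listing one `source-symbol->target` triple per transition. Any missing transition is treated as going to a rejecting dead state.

A DFA must remember the last 3 symbols (since which symbol is third-to-last isn't known until the input ends). Use one state per possible window of the last ≤3 symbols; accept from those whose window starts with `q`.
A 15-state machine:
          p    q  
>  S0     S1   S2 
   S1     S3   S4 
   S2     S5   S6 
   S3     S7   S8 
   S4     S9  S10 
   S5    S11  S12 
   S6    S13  S14 
   S7     S7   S8 
   S8     S9  S10 
   S9    S11  S12 
   S10   S13  S14 
 * S11    S7   S8 
 * S12    S9  S10 
 * S13   S11  S12 
 * S14   S13  S14 
(> = start, * = accepting)

start=S0; accept=S11,S12,S13,S14; S0-p->S1; S0-q->S2; S1-p->S3; S1-q->S4; S2-p->S5; S2-q->S6; S3-p->S7; S3-q->S8; S4-p->S9; S4-q->S10; S5-p->S11; S5-q->S12; S6-p->S13; S6-q->S14; S7-p->S7; S7-q->S8; S8-p->S9; S8-q->S10; S9-p->S11; S9-q->S12; S10-p->S13; S10-q->S14; S11-p->S7; S11-q->S8; S12-p->S9; S12-q->S10; S13-p->S11; S13-q->S12; S14-p->S13; S14-q->S14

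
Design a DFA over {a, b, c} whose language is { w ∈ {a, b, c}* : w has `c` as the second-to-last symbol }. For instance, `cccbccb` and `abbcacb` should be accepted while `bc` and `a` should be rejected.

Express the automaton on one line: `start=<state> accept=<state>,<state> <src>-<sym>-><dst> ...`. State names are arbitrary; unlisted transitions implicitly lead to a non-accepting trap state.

A DFA must remember the last 2 symbols (since which symbol is second-to-last isn't known until the input ends). Use one state per possible window of the last ≤2 symbols; accept from those whose window starts with `c`.
With 13 states:
          a    b    c  
>  q0     q1   q2   q3 
   q1     q4   q5   q6 
   q2     q7   q8   q9 
   q3    q10  q11  q12 
   q4     q4   q5   q6 
   q5     q7   q8   q9 
   q6    q10  q11  q12 
   q7     q4   q5   q6 
   q8     q7   q8   q9 
   q9    q10  q11  q12 
 * q10    q4   q5   q6 
 * q11    q7   q8   q9 
 * q12   q10  q11  q12 
(> = start, * = accepting)

start=q0 accept=q10,q11,q12 q0-a->q1 q0-b->q2 q0-c->q3 q1-a->q4 q1-b->q5 q1-c->q6 q2-a->q7 q2-b->q8 q2-c->q9 q3-a->q10 q3-b->q11 q3-c->q12 q4-a->q4 q4-b->q5 q4-c->q6 q5-a->q7 q5-b->q8 q5-c->q9 q6-a->q10 q6-b->q11 q6-c->q12 q7-a->q4 q7-b->q5 q7-c->q6 q8-a->q7 q8-b->q8 q8-c->q9 q9-a->q10 q9-b->q11 q9-c->q12 q10-a->q4 q10-b->q5 q10-c->q6 q11-a->q7 q11-b->q8 q11-c->q9 q12-a->q10 q12-b->q11 q12-c->q12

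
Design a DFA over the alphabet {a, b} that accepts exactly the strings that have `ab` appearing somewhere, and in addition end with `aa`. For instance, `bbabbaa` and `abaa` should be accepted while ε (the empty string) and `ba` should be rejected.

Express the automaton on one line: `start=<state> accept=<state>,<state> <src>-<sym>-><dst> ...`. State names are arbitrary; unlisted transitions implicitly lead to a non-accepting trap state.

start=s0 accept=s5 s0-a->s1 s0-b->s0 s1-a->s2 s1-b->s3 s2-a->s2 s2-b->s3 s3-a->s4 s3-b->s3 s4-a->s5 s4-b->s3 s5-a->s5 s5-b->s3

Handle the two conditions separately and then intersect. One (3 states) tracks whether and how much of `ab` has been seen; the other (3 states) tracks how much of the suffix `aa` has currently been matched. Each combined state is a pair, one component from each; accept when both components accept.
A 6-state machine:
        a   b  
>  s0   s1  s0 
   s1   s2  s3 
   s2   s2  s3 
   s3   s4  s3 
   s4   s5  s3 
 * s5   s5  s3 
(> = start, * = accepting)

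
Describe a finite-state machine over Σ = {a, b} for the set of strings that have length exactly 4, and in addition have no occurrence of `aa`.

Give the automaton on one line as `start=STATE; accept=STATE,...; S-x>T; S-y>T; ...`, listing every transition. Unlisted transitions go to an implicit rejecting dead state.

start=q0; accept=q8; q0-a>q1; q0-b>q2; q1-a>q3; q1-b>q4; q2-a>q5; q2-b>q4; q3-a>q3; q3-b>q3; q4-a>q6; q4-b>q7; q5-a>q3; q5-b>q7; q6-a>q3; q6-b>q8; q7-a>q8; q7-b>q8; q8-a>q3; q8-b>q3

Run two small machines in parallel and take their product. The first has 6 states tracking the input length, saturating at 5; the second has 3 states tracking partial matches of the forbidden pattern `aa`. A product state is a pair (one from each), accepting exactly when both do. Minimizing collapses redundant product states.
A 9-state machine:
        a   b  
>  q0   q1  q2 
   q1   q3  q4 
   q2   q5  q4 
   q3   q3  q3 
   q4   q6  q7 
   q5   q3  q7 
   q6   q3  q8 
   q7   q8  q8 
 * q8   q3  q3 
(> = start, * = accepting)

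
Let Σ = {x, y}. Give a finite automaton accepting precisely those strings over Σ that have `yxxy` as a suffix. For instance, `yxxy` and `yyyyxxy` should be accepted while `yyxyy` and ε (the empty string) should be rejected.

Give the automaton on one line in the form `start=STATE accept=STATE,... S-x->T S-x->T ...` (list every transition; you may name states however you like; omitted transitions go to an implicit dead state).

start=S0 accept=S4 S0-x->S0 S0-y->S1 S1-x->S2 S1-y->S1 S2-x->S3 S2-y->S1 S3-x->S0 S3-y->S4 S4-x->S2 S4-y->S1

Let each state record the length of the longest suffix of the input read so far that is also a prefix of `yxxy`. S1 means the last symbol is `y`; S2 means the last 2 symbols are `yx`; S3 means the last 3 symbols are `yxx`; S4 means the last 4 symbols are `yxxy`. Accept only at S4, where the string currently ends in `yxxy`.
5 states suffice.
        x   y  
>  S0   S0  S1 
   S1   S2  S1 
   S2   S3  S1 
   S3   S0  S4 
 * S4   S2  S1 
(> = start, * = accepting)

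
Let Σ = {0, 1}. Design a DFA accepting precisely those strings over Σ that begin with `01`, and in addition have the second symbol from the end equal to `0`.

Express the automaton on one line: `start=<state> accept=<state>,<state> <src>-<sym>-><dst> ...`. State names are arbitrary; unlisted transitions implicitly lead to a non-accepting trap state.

start=s0 accept=s4,s10 s0-0->s1 s0-1->s2 s1-0->s3 s1-1->s4 s2-0->s5 s2-1->s6 s3-0->s3 s3-1->s7 s4-0->s8 s4-1->s9 s5-0->s3 s5-1->s7 s6-0->s5 s6-1->s6 s7-0->s5 s7-1->s6 s8-0->s10 s8-1->s4 s9-0->s8 s9-1->s9 s10-0->s10 s10-1->s4

Run two small machines in parallel and take their product. One (4 states) tracks whether the input so far still matches the prefix `01`; the other (7 states) tracks the last 2 symbols read. Each combined state is a pair, one component from each; accept when both components accept.
          0    1  
>  s0     s1   s2 
   s1     s3   s4 
   s2     s5   s6 
   s3     s3   s7 
 * s4     s8   s9 
   s5     s3   s7 
   s6     s5   s6 
   s7     s5   s6 
   s8    s10   s4 
   s9     s8   s9 
 * s10   s10   s4 
(> = start, * = accepting)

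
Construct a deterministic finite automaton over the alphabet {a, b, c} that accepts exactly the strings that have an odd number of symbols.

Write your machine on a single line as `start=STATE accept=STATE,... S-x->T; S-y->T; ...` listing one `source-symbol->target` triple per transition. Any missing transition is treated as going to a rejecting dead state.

start=S0; accept=S1; S0-a->S1; S0-b->S1; S0-c->S1; S1-a->S0; S1-b->S0; S1-c->S0

Only the length mod 2 matters, so use a 2-cycle: from any state, every input symbol moves to the next state, wrapping S1 back to S0. Mark S1 accepting.
        a   b   c  
>  S0   S1  S1  S1 
 * S1   S0  S0  S0 
(> = start, * = accepting)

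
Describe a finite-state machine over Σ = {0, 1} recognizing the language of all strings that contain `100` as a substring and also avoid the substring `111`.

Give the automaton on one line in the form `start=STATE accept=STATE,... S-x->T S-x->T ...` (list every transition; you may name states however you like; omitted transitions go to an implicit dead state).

Run two small machines in parallel and take their product. The first has 4 states tracking whether and how much of `100` has been seen; the second has 4 states tracking partial matches of the forbidden pattern `111`. A product state is a pair (one from each), accepting exactly when both do. Minimizing collapses redundant product states.
An 8-state machine:
        0   1  
>  q0   q0  q1 
   q1   q2  q3 
   q2   q4  q1 
   q3   q2  q5 
 * q4   q4  q6 
   q5   q5  q5 
 * q6   q4  q7 
 * q7   q4  q5 
(> = start, * = accepting)

start=q0 accept=q4,q6,q7 q0-0->q0 q0-1->q1 q1-0->q2 q1-1->q3 q2-0->q4 q2-1->q1 q3-0->q2 q3-1->q5 q4-0->q4 q4-1->q6 q5-0->q5 q5-1->q5 q6-0->q4 q6-1->q7 q7-0->q4 q7-1->q5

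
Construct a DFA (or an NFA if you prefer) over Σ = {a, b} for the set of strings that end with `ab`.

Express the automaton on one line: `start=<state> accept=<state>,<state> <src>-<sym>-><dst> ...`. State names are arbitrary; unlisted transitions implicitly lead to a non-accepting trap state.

start=q0 accept=q2 q0-a->q1 q0-b->q0 q1-a->q1 q1-b->q2 q2-a->q1 q2-b->q0

Remember how much of `ab` the current input suffix matches. State q0 means no match yet; q1 means the last symbol is `a`; q2 means the last 2 symbols are `ab`. Only q2 accepts. On a mismatch, fall back to the longest proper suffix that is still a prefix of `ab`.
        a   b  
>  q0   q1  q0 
   q1   q1  q2 
 * q2   q1  q0 
(> = start, * = accepting)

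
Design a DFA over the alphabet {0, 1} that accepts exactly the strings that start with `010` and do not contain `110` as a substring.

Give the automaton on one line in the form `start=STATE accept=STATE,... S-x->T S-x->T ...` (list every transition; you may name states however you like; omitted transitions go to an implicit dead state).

start=s0 accept=s4,s5,s6 s0-0->s1 s0-1->s2 s1-0->s2 s1-1->s3 s2-0->s2 s2-1->s2 s3-0->s4 s3-1->s2 s4-0->s4 s4-1->s5 s5-0->s4 s5-1->s6 s6-0->s2 s6-1->s6

Handle the two conditions separately and then intersect. One (5 states) tracks whether the input so far still matches the prefix `010`; the other (4 states) tracks partial matches of the forbidden pattern `110`. Each combined state is a pair, one component from each; accept when both components accept. Minimizing collapses redundant product states.
        0   1  
>  s0   s1  s2 
   s1   s2  s3 
   s2   s2  s2 
   s3   s4  s2 
 * s4   s4  s5 
 * s5   s4  s6 
 * s6   s2  s6 
(> = start, * = accepting)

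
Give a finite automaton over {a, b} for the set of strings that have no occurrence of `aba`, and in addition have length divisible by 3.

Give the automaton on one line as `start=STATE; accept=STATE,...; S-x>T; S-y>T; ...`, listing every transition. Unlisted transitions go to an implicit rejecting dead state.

Run two small machines in parallel and take their product. One (4 states) tracks partial matches of the forbidden pattern `aba`; the other (3 states) tracks the input length modulo 3. Each combined state is a pair, one component from each; accept when both components accept. Minimizing collapses redundant product states.
        a   b  
>* q0   q1  q2 
   q1   q3  q4 
   q2   q3  q5 
   q3   q6  q7 
   q4   q8  q0 
   q5   q6  q0 
 * q6   q1  q9 
 * q7   q8  q2 
   q8   q8  q8 
   q9   q8  q5 
(> = start, * = accepting)

start=q0; accept=q0,q6,q7; q0-a>q1; q0-b>q2; q1-a>q3; q1-b>q4; q2-a>q3; q2-b>q5; q3-a>q6; q3-b>q7; q4-a>q8; q4-b>q0; q5-a>q6; q5-b>q0; q6-a>q1; q6-b>q9; q7-a>q8; q7-b>q2; q8-a>q8; q8-b>q8; q9-a>q8; q9-b>q5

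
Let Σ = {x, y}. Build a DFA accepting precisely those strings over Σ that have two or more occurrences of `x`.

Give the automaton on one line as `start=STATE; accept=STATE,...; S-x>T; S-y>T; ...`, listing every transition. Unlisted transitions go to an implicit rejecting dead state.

Count `x`s, saturating at 3: states q0 through q2 mean 0 through 2 `x`s seen; q3 means more than 2. Each `x` increments (capped at q3); other symbols loop. Accept from {q2, q3}.
A 4-state machine:
        x   y  
>  q0   q1  q0 
   q1   q2  q1 
 * q2   q3  q2 
 * q3   q3  q3 
(> = start, * = accepting)

start=q0; accept=q2,q3; q0-x>q1; q0-y>q0; q1-x>q2; q1-y>q1; q2-x>q3; q2-y>q2; q3-x>q3; q3-y>q3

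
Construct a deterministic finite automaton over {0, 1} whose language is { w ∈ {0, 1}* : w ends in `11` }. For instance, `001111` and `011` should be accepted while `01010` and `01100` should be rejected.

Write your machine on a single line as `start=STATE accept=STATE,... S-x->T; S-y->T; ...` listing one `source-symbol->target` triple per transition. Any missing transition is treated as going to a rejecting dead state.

start=A; accept=C; A-0->A; A-1->B; B-0->A; B-1->C; C-0->A; C-1->C

Let each state record the length of the longest suffix of the input read so far that is also a prefix of `11`. B means the last symbol is `1`; C means the last 2 symbols are `11`. Accept only at C, where the string currently ends in `11`.
With 3 states:
       0  1 
>  A   A  B 
   B   A  C 
 * C   A  C 
(> = start, * = accepting)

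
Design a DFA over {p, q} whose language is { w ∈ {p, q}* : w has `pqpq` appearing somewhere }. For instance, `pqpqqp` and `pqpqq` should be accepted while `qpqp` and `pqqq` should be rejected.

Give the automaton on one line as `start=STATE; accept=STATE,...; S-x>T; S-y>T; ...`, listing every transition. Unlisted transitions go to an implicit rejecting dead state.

start=s0; accept=s4; s0-p>s1; s0-q>s0; s1-p>s1; s1-q>s2; s2-p>s3; s2-q>s0; s3-p>s1; s3-q>s4; s4-p>s4; s4-q>s4

States s0..s3 record the length of the longest prefix of `pqpq` that matches the current input suffix. Reaching s4 means `pqpq` has been seen, and we stay there forever. Accept from s4.
5 states suffice.
        p   q  
>  s0   s1  s0 
   s1   s1  s2 
   s2   s3  s0 
   s3   s1  s4 
 * s4   s4  s4 
(> = start, * = accepting)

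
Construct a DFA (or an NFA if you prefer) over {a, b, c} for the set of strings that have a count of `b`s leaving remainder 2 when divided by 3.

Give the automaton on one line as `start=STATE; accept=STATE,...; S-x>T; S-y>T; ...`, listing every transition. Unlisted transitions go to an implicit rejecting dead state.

start=q0; accept=q2; q0-a>q0; q0-b>q1; q0-c>q0; q1-a>q1; q1-b>q2; q1-c>q1; q2-a>q2; q2-b>q0; q2-c>q2

Keep the running count of `b`s modulo 3: each `b` advances along the cycle q0 → q1 → q2 → q0 while other symbols loop. Accept at q2.
A 3-state machine:
        a   b   c  
>  q0   q0  q1  q0 
   q1   q1  q2  q1 
 * q2   q2  q0  q2 
(> = start, * = accepting)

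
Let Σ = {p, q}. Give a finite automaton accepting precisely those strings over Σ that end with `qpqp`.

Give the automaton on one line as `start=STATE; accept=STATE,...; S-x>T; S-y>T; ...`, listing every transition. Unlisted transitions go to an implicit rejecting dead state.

Let each state record the length of the longest suffix of the input read so far that is also a prefix of `qpqp`. s1 means the last symbol is `q`; s2 means the last 2 symbols are `qp`; s3 means the last 3 symbols are `qpq`; s4 means the last 4 symbols are `qpqp`. Accept only at s4, where the string currently ends in `qpqp`.
With 5 states:
        p   q  
>  s0   s0  s1 
   s1   s2  s1 
   s2   s0  s3 
   s3   s4  s1 
 * s4   s0  s3 
(> = start, * = accepting)

start=s0; accept=s4; s0-p>s0; s0-q>s1; s1-p>s2; s1-q>s1; s2-p>s0; s2-q>s3; s3-p>s4; s3-q>s1; s4-p>s0; s4-q>s3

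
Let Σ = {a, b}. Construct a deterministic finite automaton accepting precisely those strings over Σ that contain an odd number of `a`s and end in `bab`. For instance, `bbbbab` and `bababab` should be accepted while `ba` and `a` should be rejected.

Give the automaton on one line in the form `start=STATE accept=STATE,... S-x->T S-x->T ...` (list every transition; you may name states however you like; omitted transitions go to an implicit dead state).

start=s0 accept=s6 s0-a->s1 s0-b->s2 s1-a->s0 s1-b->s3 s2-a->s4 s2-b->s2 s3-a->s5 s3-b->s3 s4-a->s0 s4-b->s6 s5-a->s1 s5-b->s7 s6-a->s5 s6-b->s3 s7-a->s4 s7-b->s2

Build one automaton per condition and run them in lockstep. The first has 2 states tracking the count of `a`s modulo 2; the second has 4 states tracking how much of the suffix `bab` has currently been matched. A product state is a pair (one from each), accepting exactly when both do.
        a   b  
>  s0   s1  s2 
   s1   s0  s3 
   s2   s4  s2 
   s3   s5  s3 
   s4   s0  s6 
   s5   s1  s7 
 * s6   s5  s3 
   s7   s4  s2 
(> = start, * = accepting)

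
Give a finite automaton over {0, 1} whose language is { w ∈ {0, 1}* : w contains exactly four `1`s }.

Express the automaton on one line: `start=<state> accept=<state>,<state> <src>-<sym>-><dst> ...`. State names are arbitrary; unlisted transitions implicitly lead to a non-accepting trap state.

Count `1`s, saturating at 5: states A through E mean 0 through 4 `1`s seen; F means more than 4. Each `1` increments (capped at F); other symbols loop. Accept from {E}.
With 6 states:
       0  1 
>  A   A  B 
   B   B  C 
   C   C  D 
   D   D  E 
 * E   E  F 
   F   F  F 
(> = start, * = accepting)

start=A accept=E A-0->A A-1->B B-0->B B-1->C C-0->C C-1->D D-0->D D-1->E E-0->E E-1->F F-0->F F-1->F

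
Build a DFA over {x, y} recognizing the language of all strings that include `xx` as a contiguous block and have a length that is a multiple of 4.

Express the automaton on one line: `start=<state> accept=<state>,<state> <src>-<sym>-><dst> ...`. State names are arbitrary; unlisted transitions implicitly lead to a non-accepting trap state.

Build one automaton per condition and run them in lockstep. The first has 3 states tracking whether and how much of `xx` has been seen; the second has 4 states tracking the input length modulo 4. A product state is a pair (one from each), accepting exactly when both do.
12 states suffice.
          x    y  
>  q0     q1   q2 
   q1     q3   q4 
   q2     q5   q4 
   q3     q6   q6 
   q4     q7   q8 
   q5     q6   q8 
   q6     q9   q9 
   q7     q9   q0 
   q8    q10   q0 
 * q9    q11  q11 
   q10   q11   q2 
   q11    q3   q3 
(> = start, * = accepting)

start=q0 accept=q9 q0-x->q1 q0-y->q2 q1-x->q3 q1-y->q4 q2-x->q5 q2-y->q4 q3-x->q6 q3-y->q6 q4-x->q7 q4-y->q8 q5-x->q6 q5-y->q8 q6-x->q9 q6-y->q9 q7-x->q9 q7-y->q0 q8-x->q10 q8-y->q0 q9-x->q11 q9-y->q11 q10-x->q11 q10-y->q2 q11-x->q3 q11-y->q3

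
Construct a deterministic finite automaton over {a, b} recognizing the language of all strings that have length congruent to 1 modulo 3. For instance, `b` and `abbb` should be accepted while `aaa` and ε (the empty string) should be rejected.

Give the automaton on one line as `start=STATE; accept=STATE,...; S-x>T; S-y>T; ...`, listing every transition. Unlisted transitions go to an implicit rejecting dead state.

start=s0; accept=s1; s0-a>s1; s0-b>s1; s1-a>s2; s1-b>s2; s2-a>s0; s2-b>s0

Only the length mod 3 matters, so use a 3-cycle: from any state, every input symbol moves to the next state, wrapping s2 back to s0. Mark s1 accepting.
3 states suffice.
        a   b  
>  s0   s1  s1 
 * s1   s2  s2 
   s2   s0  s0 
(> = start, * = accepting)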